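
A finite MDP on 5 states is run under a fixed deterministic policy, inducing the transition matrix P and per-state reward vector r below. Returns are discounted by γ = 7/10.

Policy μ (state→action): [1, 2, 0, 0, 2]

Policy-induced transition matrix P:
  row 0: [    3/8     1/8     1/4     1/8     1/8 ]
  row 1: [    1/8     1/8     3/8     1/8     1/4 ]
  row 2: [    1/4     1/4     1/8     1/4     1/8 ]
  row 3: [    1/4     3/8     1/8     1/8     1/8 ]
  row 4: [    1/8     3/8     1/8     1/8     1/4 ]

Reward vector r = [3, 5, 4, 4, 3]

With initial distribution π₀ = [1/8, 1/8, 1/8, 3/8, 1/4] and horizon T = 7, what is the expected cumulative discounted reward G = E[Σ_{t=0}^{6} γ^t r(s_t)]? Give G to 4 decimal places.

t=0: π = [0.1250, 0.1250, 0.1250, 0.3750, 0.2500], E[r] = 3.7500, γ^t·E[r] = 3.750000, running G = 3.750000
t=1: π = [0.2188, 0.2969, 0.1719, 0.1406, 0.1719], E[r] = 3.9063, γ^t·E[r] = 2.734375, running G = 6.484375
t=2: π = [0.2188, 0.2246, 0.2266, 0.1465, 0.1836], E[r] = 3.8223, γ^t·E[r] = 1.872910, running G = 8.357285
t=3: π = [0.2263, 0.2358, 0.2085, 0.1533, 0.1760], E[r] = 3.8335, γ^t·E[r] = 1.314889, running G = 9.672174
t=4: π = [0.2268, 0.2334, 0.2122, 0.1511, 0.1765], E[r] = 3.8301, γ^t·E[r] = 0.919609, running G = 10.591783
t=5: π = [0.2271, 0.2334, 0.2117, 0.1515, 0.1762], E[r] = 3.8301, γ^t·E[r] = 0.643719, running G = 11.235503
t=6: π = [0.2272, 0.2334, 0.2117, 0.1515, 0.1762], E[r] = 3.8300, γ^t·E[r] = 0.450597, running G = 11.686100

G = 11.6861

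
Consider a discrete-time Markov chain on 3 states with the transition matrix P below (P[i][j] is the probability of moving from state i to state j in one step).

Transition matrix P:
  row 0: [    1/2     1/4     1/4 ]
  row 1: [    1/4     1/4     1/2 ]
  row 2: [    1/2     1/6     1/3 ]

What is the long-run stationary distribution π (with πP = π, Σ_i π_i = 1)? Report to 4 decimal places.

Balance equations π_j = Σ_i π_i·P[i][j]:
  π_0 = 1/2·π_0 + 1/4·π_1 + 1/2·π_2
  π_1 = 1/4·π_0 + 1/4·π_1 + 1/6·π_2
  normalize: π_0 + π_1 + π_2 = 1
Solving the linear system gives exactly π = [4/9, 2/9, 1/3].

π = [0.4444, 0.2222, 0.3333]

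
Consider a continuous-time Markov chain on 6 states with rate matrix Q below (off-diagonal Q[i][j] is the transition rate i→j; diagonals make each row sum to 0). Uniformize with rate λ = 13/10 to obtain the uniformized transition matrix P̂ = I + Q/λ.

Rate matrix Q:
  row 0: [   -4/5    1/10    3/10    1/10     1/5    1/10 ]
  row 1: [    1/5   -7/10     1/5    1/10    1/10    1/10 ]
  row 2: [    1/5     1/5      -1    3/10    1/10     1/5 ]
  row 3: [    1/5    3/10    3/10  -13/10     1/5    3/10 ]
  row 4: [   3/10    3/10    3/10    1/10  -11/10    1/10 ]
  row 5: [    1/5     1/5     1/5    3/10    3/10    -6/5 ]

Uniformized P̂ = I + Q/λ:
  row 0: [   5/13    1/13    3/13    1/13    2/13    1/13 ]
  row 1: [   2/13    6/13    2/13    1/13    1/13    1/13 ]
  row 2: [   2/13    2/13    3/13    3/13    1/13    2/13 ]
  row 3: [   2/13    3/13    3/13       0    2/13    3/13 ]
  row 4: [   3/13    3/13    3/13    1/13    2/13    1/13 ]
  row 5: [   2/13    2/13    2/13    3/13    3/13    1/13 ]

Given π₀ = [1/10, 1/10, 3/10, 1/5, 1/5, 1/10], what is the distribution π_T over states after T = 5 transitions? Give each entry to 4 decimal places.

π = [0.2129, 0.2259, 0.2049, 0.1165, 0.1292, 0.1106]

t=0: π = [0.1000, 0.1000, 0.3000, 0.2000, 0.2000, 0.1000]
t=1: π = [0.1923, 0.2077, 0.2154, 0.1231, 0.1308, 0.1308]
t=2: π = [0.2083, 0.2225, 0.2047, 0.1207, 0.1314, 0.1124]
t=3: π = [0.2120, 0.2257, 0.2050, 0.1164, 0.1296, 0.1112]
t=4: π = [0.2127, 0.2259, 0.2049, 0.1166, 0.1293, 0.1106]
t=5: π = [0.2129, 0.2259, 0.2049, 0.1165, 0.1292, 0.1106]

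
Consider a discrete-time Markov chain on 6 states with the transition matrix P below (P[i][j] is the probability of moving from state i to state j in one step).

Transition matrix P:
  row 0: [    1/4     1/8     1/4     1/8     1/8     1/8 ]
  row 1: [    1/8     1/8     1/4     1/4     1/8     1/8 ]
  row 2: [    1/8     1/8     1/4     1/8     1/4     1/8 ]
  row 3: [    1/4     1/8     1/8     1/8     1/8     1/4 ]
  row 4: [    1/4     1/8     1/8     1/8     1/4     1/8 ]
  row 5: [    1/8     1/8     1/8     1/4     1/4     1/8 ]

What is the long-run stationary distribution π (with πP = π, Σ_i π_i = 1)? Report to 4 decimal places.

Balance equations π_j = Σ_i π_i·P[i][j]:
  π_0 = 1/4·π_0 + 1/8·π_1 + 1/8·π_2 + 1/4·π_3 + 1/4·π_4 + 1/8·π_5
  π_1 = 1/8·π_0 + 1/8·π_1 + 1/8·π_2 + 1/8·π_3 + 1/8·π_4 + 1/8·π_5
  π_2 = 1/4·π_0 + 1/4·π_1 + 1/4·π_2 + 1/8·π_3 + 1/8·π_4 + 1/8·π_5
  π_3 = 1/8·π_0 + 1/4·π_1 + 1/8·π_2 + 1/8·π_3 + 1/8·π_4 + 1/4·π_5
  π_4 = 1/8·π_0 + 1/8·π_1 + 1/4·π_2 + 1/8·π_3 + 1/4·π_4 + 1/4·π_5
  normalize: π_0 + π_1 + π_2 + π_3 + π_4 + π_5 = 1
Solving the linear system gives exactly π = [791/4104, 1/8, 676/3591, 10/63, 5471/28728, 73/504].

π = [0.1927, 0.1250, 0.1882, 0.1587, 0.1904, 0.1448]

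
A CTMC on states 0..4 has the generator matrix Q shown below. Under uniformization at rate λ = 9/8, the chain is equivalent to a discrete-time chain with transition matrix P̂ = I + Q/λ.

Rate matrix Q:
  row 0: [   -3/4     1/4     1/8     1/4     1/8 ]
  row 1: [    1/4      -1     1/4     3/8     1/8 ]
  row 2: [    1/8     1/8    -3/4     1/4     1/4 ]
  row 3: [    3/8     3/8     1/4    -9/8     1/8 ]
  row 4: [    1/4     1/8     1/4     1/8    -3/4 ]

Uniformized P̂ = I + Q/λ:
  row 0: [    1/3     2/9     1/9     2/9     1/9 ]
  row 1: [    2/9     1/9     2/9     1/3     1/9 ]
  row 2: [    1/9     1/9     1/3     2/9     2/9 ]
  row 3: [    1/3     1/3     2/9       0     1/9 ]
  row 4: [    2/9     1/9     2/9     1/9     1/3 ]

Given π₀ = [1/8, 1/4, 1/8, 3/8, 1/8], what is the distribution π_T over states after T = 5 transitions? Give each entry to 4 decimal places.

t=0: π = [0.1250, 0.2500, 0.1250, 0.3750, 0.1250]
t=1: π = [0.2639, 0.2083, 0.2222, 0.1528, 0.1528]
t=2: π = [0.2438, 0.1744, 0.2176, 0.1944, 0.1698]
t=3: π = [0.2467, 0.1814, 0.2193, 0.1795, 0.1730]
t=4: π = [0.2452, 0.1784, 0.2192, 0.1833, 0.1739]
t=5: π = [0.2455, 0.1791, 0.2193, 0.1820, 0.1741]

π = [0.2455, 0.1791, 0.2193, 0.1820, 0.1741]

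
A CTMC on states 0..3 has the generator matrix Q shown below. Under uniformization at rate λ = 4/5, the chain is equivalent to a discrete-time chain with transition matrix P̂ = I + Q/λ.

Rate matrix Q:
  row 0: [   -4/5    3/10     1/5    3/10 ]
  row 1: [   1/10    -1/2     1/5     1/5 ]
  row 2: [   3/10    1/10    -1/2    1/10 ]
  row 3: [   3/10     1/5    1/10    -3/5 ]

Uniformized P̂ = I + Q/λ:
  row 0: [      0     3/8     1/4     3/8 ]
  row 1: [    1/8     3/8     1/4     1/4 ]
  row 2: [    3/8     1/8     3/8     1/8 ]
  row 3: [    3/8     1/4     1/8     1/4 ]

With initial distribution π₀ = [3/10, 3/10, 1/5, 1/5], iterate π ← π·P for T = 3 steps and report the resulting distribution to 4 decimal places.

t=0: π = [0.3000, 0.3000, 0.2000, 0.2000]
t=1: π = [0.1875, 0.3000, 0.2500, 0.2625]
t=2: π = [0.2297, 0.2797, 0.2484, 0.2422]
t=3: π = [0.2189, 0.2826, 0.2508, 0.2477]

π = [0.2189, 0.2826, 0.2508, 0.2477]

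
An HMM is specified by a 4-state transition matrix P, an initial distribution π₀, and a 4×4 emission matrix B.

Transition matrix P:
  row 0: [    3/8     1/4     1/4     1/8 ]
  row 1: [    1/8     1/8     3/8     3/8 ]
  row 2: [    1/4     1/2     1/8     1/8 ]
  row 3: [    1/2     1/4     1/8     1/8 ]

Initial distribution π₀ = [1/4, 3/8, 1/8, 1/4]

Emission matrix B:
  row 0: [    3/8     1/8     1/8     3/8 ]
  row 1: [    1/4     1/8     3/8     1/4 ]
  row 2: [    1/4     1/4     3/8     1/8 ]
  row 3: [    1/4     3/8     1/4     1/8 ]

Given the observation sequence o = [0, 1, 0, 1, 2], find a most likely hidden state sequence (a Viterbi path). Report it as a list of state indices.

path = [1, 3, 0, 2, 1]

t=0: δ = [9.375e-02, 9.375e-02, 3.125e-02, 6.250e-02]  (obs o_0=0)
t=1: δ = [4.395e-03, 2.930e-03, 8.789e-03, 1.318e-02]  ψ = [0, 0, 1, 1]  (obs o_1=1)
t=2: δ = [2.472e-03, 1.099e-03, 4.120e-04, 4.120e-04]  ψ = [3, 2, 3, 3]  (obs o_2=0)
t=3: δ = [1.159e-04, 7.725e-05, 1.545e-04, 1.545e-04]  ψ = [0, 0, 0, 1]  (obs o_3=1)
t=4: δ = [9.656e-06, 2.897e-05, 1.086e-05, 7.242e-06]  ψ = [3, 2, 0, 1]  (obs o_4=2)
backtrack: best end state = 1; path = [1, 3, 0, 2, 1]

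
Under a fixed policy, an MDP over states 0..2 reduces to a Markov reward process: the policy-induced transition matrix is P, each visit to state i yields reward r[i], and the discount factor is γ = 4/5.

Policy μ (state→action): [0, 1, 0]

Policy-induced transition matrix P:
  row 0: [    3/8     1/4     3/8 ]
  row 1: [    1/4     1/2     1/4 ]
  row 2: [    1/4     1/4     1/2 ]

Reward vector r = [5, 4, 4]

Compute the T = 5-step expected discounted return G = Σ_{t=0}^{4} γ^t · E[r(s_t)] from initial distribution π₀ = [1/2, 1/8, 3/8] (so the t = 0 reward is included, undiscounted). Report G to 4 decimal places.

t=0: π = [0.5000, 0.1250, 0.3750], E[r] = 4.5000, γ^t·E[r] = 4.500000, running G = 4.500000
t=1: π = [0.3125, 0.2813, 0.4063], E[r] = 4.3125, γ^t·E[r] = 3.450000, running G = 7.950000
t=2: π = [0.2891, 0.3203, 0.3906], E[r] = 4.2891, γ^t·E[r] = 2.745000, running G = 10.695000
t=3: π = [0.2861, 0.3301, 0.3838], E[r] = 4.2861, γ^t·E[r] = 2.194500, running G = 12.889500
t=4: π = [0.2858, 0.3325, 0.3817], E[r] = 4.2858, γ^t·E[r] = 1.755450, running G = 14.644950

G = 14.6450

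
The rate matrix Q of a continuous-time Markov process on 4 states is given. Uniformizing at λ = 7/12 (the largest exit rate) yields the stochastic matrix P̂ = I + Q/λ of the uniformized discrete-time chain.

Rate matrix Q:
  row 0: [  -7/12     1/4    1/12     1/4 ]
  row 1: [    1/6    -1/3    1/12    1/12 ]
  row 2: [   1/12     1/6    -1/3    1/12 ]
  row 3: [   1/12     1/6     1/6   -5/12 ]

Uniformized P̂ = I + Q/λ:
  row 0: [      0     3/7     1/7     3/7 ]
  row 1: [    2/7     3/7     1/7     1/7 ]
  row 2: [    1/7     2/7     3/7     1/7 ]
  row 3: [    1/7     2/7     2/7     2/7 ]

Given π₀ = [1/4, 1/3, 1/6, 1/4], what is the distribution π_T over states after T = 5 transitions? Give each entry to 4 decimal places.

π = [0.1702, 0.3617, 0.2447, 0.2234]

t=0: π = [0.2500, 0.3333, 0.1667, 0.2500]
t=1: π = [0.1548, 0.3690, 0.2262, 0.2500]
t=2: π = [0.1735, 0.3605, 0.2432, 0.2228]
t=3: π = [0.1696, 0.3620, 0.2442, 0.2242]
t=4: π = [0.1703, 0.3617, 0.2447, 0.2233]
t=5: π = [0.1702, 0.3617, 0.2447, 0.2234]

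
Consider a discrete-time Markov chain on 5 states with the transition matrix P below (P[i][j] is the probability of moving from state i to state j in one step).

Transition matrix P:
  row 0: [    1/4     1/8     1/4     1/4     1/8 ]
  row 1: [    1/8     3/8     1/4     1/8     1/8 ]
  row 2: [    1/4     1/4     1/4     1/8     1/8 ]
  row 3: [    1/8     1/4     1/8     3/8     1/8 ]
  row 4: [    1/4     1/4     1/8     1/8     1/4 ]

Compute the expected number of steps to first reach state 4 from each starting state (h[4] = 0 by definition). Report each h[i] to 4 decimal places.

h = [8.0000, 8.0000, 8.0000, 8.0000, 0.0000]

First-step conditioning: h[4] = 0; for i ≠ 4, h[i] = 1 + Σ_k P[i][k]·h[k].
  h[0] = 1 + 1/4·h[0] + 1/8·h[1] + 1/4·h[2] + 1/4·h[3]
  h[1] = 1 + 1/8·h[0] + 3/8·h[1] + 1/4·h[2] + 1/8·h[3]
  h[2] = 1 + 1/4·h[0] + 1/4·h[1] + 1/4·h[2] + 1/8·h[3]
  h[3] = 1 + 1/8·h[0] + 1/4·h[1] + 1/8·h[2] + 3/8·h[3]
Solving the 4×4 linear system over states ≠ 4 gives exactly h = [8, 8, 8, 8, 0] (h[4] = 0 is the target).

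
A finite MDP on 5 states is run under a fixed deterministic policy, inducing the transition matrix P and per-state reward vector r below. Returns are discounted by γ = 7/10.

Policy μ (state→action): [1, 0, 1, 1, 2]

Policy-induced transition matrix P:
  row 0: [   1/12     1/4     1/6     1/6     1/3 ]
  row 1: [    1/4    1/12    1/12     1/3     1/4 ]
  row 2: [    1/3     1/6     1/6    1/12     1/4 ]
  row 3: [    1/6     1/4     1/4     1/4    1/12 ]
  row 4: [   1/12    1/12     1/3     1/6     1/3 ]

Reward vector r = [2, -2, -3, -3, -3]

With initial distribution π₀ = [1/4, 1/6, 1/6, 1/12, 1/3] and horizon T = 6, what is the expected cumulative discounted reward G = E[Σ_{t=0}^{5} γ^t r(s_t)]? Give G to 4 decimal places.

G = -5.4293

t=0: π = [0.2500, 0.1667, 0.1667, 0.0833, 0.3333], E[r] = -1.5833, γ^t·E[r] = -1.583333, running G = -1.583333
t=1: π = [0.1597, 0.1528, 0.2153, 0.1875, 0.2847], E[r] = -2.0486, γ^t·E[r] = -1.434028, running G = -3.017361
t=2: π = [0.1782, 0.1591, 0.2170, 0.1898, 0.2558], E[r] = -1.9497, γ^t·E[r] = -0.955330, running G = -3.972691
t=3: π = [0.1799, 0.1628, 0.2119, 0.1909, 0.2545], E[r] = -1.9376, γ^t·E[r] = -0.664596, running G = -4.637287
t=4: π = [0.1793, 0.1628, 0.2114, 0.1920, 0.2544], E[r] = -1.9405, γ^t·E[r] = -0.465922, running G = -5.103209
t=5: π = [0.1793, 0.1629, 0.2115, 0.1922, 0.2541], E[r] = -1.9405, γ^t·E[r] = -0.326141, running G = -5.429349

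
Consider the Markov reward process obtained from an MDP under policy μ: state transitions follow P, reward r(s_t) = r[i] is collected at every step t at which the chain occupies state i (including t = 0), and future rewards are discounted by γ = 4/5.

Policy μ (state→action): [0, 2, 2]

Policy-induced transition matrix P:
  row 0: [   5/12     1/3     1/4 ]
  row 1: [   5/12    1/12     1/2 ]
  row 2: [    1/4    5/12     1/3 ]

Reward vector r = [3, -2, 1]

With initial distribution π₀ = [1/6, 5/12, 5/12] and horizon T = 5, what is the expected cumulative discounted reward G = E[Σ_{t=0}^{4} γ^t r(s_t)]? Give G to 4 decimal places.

t=0: π = [0.1667, 0.4167, 0.4167], E[r] = 0.0833, γ^t·E[r] = 0.083333, running G = 0.083333
t=1: π = [0.3472, 0.2639, 0.3889], E[r] = 0.9028, γ^t·E[r] = 0.722222, running G = 0.805556
t=2: π = [0.3519, 0.2998, 0.3484], E[r] = 0.8044, γ^t·E[r] = 0.514815, running G = 1.320370
t=3: π = [0.3586, 0.2874, 0.3540], E[r] = 0.8549, γ^t·E[r] = 0.437728, running G = 1.758099
t=4: π = [0.3577, 0.2910, 0.3514], E[r] = 0.8424, γ^t·E[r] = 0.345053, running G = 2.103152

G = 2.1032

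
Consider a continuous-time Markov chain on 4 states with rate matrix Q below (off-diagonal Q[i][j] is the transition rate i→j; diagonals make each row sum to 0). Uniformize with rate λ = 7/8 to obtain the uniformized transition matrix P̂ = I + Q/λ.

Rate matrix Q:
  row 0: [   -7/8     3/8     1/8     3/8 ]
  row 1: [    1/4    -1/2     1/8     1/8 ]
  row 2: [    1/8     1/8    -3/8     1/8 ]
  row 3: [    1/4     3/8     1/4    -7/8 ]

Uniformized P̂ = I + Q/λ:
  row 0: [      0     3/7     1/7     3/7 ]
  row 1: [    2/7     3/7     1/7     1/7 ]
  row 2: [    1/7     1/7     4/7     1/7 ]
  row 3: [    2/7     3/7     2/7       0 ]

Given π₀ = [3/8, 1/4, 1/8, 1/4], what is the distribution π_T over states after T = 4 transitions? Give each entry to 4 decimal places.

π = [0.1917, 0.3479, 0.2895, 0.1709]

t=0: π = [0.3750, 0.2500, 0.1250, 0.2500]
t=1: π = [0.1607, 0.3929, 0.2321, 0.2143]
t=2: π = [0.2066, 0.3622, 0.2730, 0.1582]
t=3: π = [0.1877, 0.3506, 0.2824, 0.1793]
t=4: π = [0.1917, 0.3479, 0.2895, 0.1709]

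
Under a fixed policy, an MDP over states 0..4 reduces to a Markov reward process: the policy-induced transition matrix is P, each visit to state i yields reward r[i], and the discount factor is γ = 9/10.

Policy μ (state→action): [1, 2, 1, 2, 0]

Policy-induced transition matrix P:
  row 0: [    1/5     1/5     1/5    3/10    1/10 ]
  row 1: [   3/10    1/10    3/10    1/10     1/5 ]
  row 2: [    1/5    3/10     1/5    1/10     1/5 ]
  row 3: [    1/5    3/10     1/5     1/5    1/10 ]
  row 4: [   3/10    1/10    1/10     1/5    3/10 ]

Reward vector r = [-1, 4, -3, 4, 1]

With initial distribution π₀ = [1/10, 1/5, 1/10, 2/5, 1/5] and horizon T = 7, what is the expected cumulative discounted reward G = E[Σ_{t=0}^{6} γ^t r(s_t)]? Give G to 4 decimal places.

G = 5.8710

t=0: π = [0.1000, 0.2000, 0.1000, 0.4000, 0.2000], E[r] = 2.2000, γ^t·E[r] = 2.200000, running G = 2.200000
t=1: π = [0.2400, 0.2100, 0.2000, 0.1800, 0.1700], E[r] = 0.8900, γ^t·E[r] = 0.801000, running G = 3.001000
t=2: π = [0.2380, 0.2000, 0.2040, 0.1830, 0.1750], E[r] = 0.8570, γ^t·E[r] = 0.694170, running G = 3.695170
t=3: π = [0.2375, 0.2012, 0.2025, 0.1834, 0.1754], E[r] = 0.8688, γ^t·E[r] = 0.633355, running G = 4.328525
t=4: π = [0.2377, 0.2009, 0.2026, 0.1834, 0.1755], E[r] = 0.8673, γ^t·E[r] = 0.569029, running G = 4.897554
t=5: π = [0.2376, 0.2010, 0.2025, 0.1834, 0.1754], E[r] = 0.8677, γ^t·E[r] = 0.512339, running G = 5.409893
t=6: π = [0.2376, 0.2010, 0.2026, 0.1834, 0.1754], E[r] = 0.8676, γ^t·E[r] = 0.461090, running G = 5.870983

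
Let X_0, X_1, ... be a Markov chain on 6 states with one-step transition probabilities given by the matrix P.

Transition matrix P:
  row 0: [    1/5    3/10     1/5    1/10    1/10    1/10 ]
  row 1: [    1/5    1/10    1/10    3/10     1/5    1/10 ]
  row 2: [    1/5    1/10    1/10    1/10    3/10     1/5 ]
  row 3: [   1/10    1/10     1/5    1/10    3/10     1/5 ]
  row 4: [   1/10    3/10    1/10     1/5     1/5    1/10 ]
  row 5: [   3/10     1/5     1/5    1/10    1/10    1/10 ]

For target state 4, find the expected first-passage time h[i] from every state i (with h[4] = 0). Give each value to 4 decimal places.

h = [5.5755, 5.0201, 4.6678, 4.5770, 0.0000, 5.6310]

First-step conditioning: h[4] = 0; for i ≠ 4, h[i] = 1 + Σ_k P[i][k]·h[k].
  h[0] = 1 + 1/5·h[0] + 3/10·h[1] + 1/5·h[2] + 1/10·h[3] + 1/10·h[5]
  h[1] = 1 + 1/5·h[0] + 1/10·h[1] + 1/10·h[2] + 3/10·h[3] + 1/10·h[5]
  h[2] = 1 + 1/5·h[0] + 1/10·h[1] + 1/10·h[2] + 1/10·h[3] + 1/5·h[5]
  h[3] = 1 + 1/10·h[0] + 1/10·h[1] + 1/5·h[2] + 1/10·h[3] + 1/5·h[5]
  h[5] = 1 + 3/10·h[0] + 1/5·h[1] + 1/5·h[2] + 1/10·h[3] + 1/10·h[5]
Solving the 5×5 linear system over states ≠ 4 gives exactly h = [134520/24127, 121120/24127, 112620/24127, 110430/24127, 0, 135860/24127] (h[4] = 0 is the target).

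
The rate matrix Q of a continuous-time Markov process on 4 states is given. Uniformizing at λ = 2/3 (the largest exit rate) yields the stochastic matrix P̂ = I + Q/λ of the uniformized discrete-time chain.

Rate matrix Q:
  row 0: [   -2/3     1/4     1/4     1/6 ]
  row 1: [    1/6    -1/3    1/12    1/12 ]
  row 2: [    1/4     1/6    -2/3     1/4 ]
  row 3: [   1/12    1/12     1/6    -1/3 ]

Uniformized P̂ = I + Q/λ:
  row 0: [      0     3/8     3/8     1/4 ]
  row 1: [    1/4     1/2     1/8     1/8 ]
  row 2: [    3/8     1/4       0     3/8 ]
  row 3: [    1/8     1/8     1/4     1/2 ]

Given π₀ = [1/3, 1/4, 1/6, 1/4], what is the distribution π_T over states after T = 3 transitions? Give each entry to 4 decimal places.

π = [0.1826, 0.3141, 0.1924, 0.3109]

t=0: π = [0.3333, 0.2500, 0.1667, 0.2500]
t=1: π = [0.1563, 0.3229, 0.2188, 0.3021]
t=2: π = [0.2005, 0.3125, 0.1745, 0.3125]
t=3: π = [0.1826, 0.3141, 0.1924, 0.3109]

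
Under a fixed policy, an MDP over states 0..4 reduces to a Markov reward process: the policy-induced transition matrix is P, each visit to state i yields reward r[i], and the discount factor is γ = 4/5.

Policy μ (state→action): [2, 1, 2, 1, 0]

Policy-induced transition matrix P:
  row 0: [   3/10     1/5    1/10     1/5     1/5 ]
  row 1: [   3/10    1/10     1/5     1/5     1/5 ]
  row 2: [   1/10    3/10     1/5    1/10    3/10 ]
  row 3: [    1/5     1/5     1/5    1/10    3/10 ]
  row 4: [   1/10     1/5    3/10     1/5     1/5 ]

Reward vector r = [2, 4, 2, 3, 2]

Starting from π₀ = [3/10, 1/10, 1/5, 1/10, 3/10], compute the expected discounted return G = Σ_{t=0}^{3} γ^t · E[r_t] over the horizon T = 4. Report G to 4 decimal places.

t=0: π = [0.3000, 0.1000, 0.2000, 0.1000, 0.3000], E[r] = 2.3000, γ^t·E[r] = 2.300000, running G = 2.300000
t=1: π = [0.1900, 0.2100, 0.2000, 0.1700, 0.2300], E[r] = 2.5900, γ^t·E[r] = 2.072000, running G = 4.372000
t=2: π = [0.1970, 0.1990, 0.2040, 0.1630, 0.2370], E[r] = 2.5610, γ^t·E[r] = 1.639040, running G = 6.011040
t=3: π = [0.1955, 0.2005, 0.2040, 0.1633, 0.2367], E[r] = 2.5643, γ^t·E[r] = 1.312922, running G = 7.323962

G = 7.3240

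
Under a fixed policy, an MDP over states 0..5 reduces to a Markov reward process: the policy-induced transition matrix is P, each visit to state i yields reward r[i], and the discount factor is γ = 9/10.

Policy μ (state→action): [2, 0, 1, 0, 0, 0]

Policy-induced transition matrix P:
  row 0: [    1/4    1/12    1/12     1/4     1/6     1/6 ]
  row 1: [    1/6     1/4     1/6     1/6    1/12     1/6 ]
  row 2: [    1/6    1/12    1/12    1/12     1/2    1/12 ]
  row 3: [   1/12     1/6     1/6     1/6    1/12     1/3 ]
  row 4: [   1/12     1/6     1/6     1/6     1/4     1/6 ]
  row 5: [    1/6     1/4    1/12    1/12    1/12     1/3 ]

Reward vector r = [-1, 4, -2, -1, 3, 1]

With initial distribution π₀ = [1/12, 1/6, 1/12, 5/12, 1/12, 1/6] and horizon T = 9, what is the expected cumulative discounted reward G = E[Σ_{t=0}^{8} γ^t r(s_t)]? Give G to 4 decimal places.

t=0: π = [0.0833, 0.1667, 0.0833, 0.4167, 0.0833, 0.1667], E[r] = 0.4167, γ^t·E[r] = 0.416667, running G = 0.416667
t=1: π = [0.1319, 0.1806, 0.1389, 0.1528, 0.1389, 0.2569], E[r] = 0.8333, γ^t·E[r] = 0.750000, running G = 1.166667
t=2: π = [0.1534, 0.1806, 0.1227, 0.1447, 0.1753, 0.2234], E[r] = 0.9282, γ^t·E[r] = 0.751875, running G = 1.918542
t=3: π = [0.1528, 0.1773, 0.1250, 0.1506, 0.1765, 0.2178], E[r] = 0.9030, γ^t·E[r] = 0.658266, running G = 2.576807
t=4: π = [0.1521, 0.1764, 0.1254, 0.1508, 0.1776, 0.2176], E[r] = 0.9024, γ^t·E[r] = 0.592088, running G = 3.168896
t=5: π = [0.1520, 0.1764, 0.1254, 0.1508, 0.1778, 0.2176], E[r] = 0.9031, γ^t·E[r] = 0.533296, running G = 3.702192
t=6: π = [0.1519, 0.1764, 0.1254, 0.1507, 0.1779, 0.2176], E[r] = 0.9033, γ^t·E[r] = 0.480054, running G = 4.182246
t=7: π = [0.1519, 0.1764, 0.1254, 0.1507, 0.1779, 0.2176], E[r] = 0.9033, γ^t·E[r] = 0.432062, running G = 4.614308
t=8: π = [0.1519, 0.1764, 0.1254, 0.1507, 0.1779, 0.2176], E[r] = 0.9033, γ^t·E[r] = 0.388857, running G = 5.003165

G = 5.0032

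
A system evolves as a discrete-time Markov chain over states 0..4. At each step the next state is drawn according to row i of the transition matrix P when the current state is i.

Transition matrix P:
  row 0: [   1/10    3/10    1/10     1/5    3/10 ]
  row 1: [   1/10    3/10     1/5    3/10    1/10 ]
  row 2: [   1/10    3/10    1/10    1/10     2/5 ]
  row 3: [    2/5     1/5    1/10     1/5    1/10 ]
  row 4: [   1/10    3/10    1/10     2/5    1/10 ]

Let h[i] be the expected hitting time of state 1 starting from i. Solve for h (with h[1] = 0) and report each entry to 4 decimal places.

First-step conditioning: h[1] = 0; for i ≠ 1, h[i] = 1 + Σ_k P[i][k]·h[k].
  h[0] = 1 + 1/10·h[0] + 1/10·h[2] + 1/5·h[3] + 3/10·h[4]
  h[2] = 1 + 1/10·h[0] + 1/10·h[2] + 1/10·h[3] + 2/5·h[4]
  h[3] = 1 + 2/5·h[0] + 1/10·h[2] + 1/5·h[3] + 1/10·h[4]
  h[4] = 1 + 1/10·h[0] + 1/10·h[2] + 2/5·h[3] + 1/10·h[4]
Solving the 4×4 linear system over states ≠ 1 gives exactly h = [1240/343, 0, 1230/343, 1360/343, 180/49] (h[1] = 0 is the target).

h = [3.6152, 0.0000, 3.5860, 3.9650, 3.6735]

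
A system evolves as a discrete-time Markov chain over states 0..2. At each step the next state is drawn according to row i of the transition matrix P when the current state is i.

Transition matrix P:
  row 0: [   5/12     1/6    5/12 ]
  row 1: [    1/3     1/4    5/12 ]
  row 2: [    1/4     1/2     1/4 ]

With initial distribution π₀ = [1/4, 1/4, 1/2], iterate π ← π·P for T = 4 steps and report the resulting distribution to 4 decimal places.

t=0: π = [0.2500, 0.2500, 0.5000]
t=1: π = [0.3125, 0.3542, 0.3333]
t=2: π = [0.3316, 0.3073, 0.3611]
t=3: π = [0.3309, 0.3126, 0.3565]
t=4: π = [0.3312, 0.3115, 0.3573]

π = [0.3312, 0.3115, 0.3573]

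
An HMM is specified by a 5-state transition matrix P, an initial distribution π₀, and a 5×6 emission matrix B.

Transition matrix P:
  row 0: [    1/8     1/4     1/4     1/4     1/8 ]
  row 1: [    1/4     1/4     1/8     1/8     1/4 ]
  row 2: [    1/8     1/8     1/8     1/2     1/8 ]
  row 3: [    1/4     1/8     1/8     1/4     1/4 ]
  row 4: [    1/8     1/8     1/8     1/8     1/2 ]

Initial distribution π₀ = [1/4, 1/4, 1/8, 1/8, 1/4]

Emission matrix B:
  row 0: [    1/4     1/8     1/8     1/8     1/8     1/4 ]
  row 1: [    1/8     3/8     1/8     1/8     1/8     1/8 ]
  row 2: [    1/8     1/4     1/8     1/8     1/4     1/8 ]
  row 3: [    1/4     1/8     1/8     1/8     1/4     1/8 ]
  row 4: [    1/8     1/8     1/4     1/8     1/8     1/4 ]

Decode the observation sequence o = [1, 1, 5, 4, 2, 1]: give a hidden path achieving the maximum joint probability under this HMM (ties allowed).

t=0: δ = [3.125e-02, 9.375e-02, 3.125e-02, 1.562e-02, 3.125e-02]  (obs o_0=1)
t=1: δ = [2.930e-03, 8.789e-03, 2.930e-03, 1.953e-03, 2.930e-03]  ψ = [1, 1, 1, 2, 1]  (obs o_1=1)
t=2: δ = [5.493e-04, 2.747e-04, 1.373e-04, 1.831e-04, 5.493e-04]  ψ = [1, 1, 1, 2, 1]  (obs o_2=5)
t=3: δ = [8.583e-06, 1.717e-05, 3.433e-05, 3.433e-05, 3.433e-05]  ψ = [0, 0, 0, 0, 4]  (obs o_3=4)
t=4: δ = [1.073e-06, 5.364e-07, 5.364e-07, 2.146e-06, 4.292e-06]  ψ = [3, 1, 2, 2, 4]  (obs o_4=2)
t=5: δ = [6.706e-08, 2.012e-07, 1.341e-07, 6.706e-08, 2.682e-07]  ψ = [3, 4, 4, 3, 4]  (obs o_5=1)
backtrack: best end state = 4; path = [1, 1, 4, 4, 4, 4]

path = [1, 1, 4, 4, 4, 4]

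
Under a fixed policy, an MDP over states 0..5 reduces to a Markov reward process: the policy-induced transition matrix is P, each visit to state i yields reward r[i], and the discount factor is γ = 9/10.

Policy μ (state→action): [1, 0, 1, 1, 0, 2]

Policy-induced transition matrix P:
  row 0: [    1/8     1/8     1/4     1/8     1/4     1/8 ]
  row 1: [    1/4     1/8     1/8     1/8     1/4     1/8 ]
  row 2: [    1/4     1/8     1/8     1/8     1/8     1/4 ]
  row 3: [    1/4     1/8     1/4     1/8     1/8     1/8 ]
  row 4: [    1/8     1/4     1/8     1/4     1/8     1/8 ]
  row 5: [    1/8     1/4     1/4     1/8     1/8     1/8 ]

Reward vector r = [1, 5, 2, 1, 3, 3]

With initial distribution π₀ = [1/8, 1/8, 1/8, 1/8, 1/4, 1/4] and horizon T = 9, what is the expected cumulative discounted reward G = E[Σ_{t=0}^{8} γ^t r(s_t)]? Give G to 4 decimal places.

t=0: π = [0.1250, 0.1250, 0.1250, 0.1250, 0.2500, 0.2500], E[r] = 2.6250, γ^t·E[r] = 2.625000, running G = 2.625000
t=1: π = [0.1719, 0.1875, 0.1875, 0.1563, 0.1563, 0.1406], E[r] = 2.5313, γ^t·E[r] = 2.278125, running G = 4.903125
t=2: π = [0.1914, 0.1621, 0.1836, 0.1445, 0.1699, 0.1484], E[r] = 2.4688, γ^t·E[r] = 1.999688, running G = 6.902813
t=3: π = [0.1863, 0.1648, 0.1855, 0.1462, 0.1692, 0.1479], E[r] = 2.4790, γ^t·E[r] = 1.807194, running G = 8.710006
t=4: π = [0.1871, 0.1646, 0.1851, 0.1461, 0.1689, 0.1482], E[r] = 2.4778, γ^t·E[r] = 1.625674, running G = 10.335680
t=5: π = [0.1870, 0.1646, 0.1852, 0.1461, 0.1690, 0.1481], E[r] = 2.4779, γ^t·E[r] = 1.463181, running G = 11.798860
t=6: π = [0.1870, 0.1646, 0.1852, 0.1461, 0.1690, 0.1481], E[r] = 2.4779, γ^t·E[r] = 1.316857, running G = 13.115718
t=7: π = [0.1870, 0.1646, 0.1852, 0.1461, 0.1690, 0.1481], E[r] = 2.4779, γ^t·E[r] = 1.185173, running G = 14.300891
t=8: π = [0.1870, 0.1646, 0.1852, 0.1461, 0.1690, 0.1481], E[r] = 2.4779, γ^t·E[r] = 1.066655, running G = 15.367546

G = 15.3675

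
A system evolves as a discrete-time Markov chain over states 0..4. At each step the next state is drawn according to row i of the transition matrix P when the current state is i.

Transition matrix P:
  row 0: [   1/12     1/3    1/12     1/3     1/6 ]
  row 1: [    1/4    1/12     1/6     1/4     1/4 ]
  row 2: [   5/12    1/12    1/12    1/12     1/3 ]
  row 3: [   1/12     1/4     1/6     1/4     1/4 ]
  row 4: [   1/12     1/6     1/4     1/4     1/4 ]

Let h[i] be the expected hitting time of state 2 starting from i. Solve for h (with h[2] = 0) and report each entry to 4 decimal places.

First-step conditioning: h[2] = 0; for i ≠ 2, h[i] = 1 + Σ_k P[i][k]·h[k].
  h[0] = 1 + 1/12·h[0] + 1/3·h[1] + 1/3·h[3] + 1/6·h[4]
  h[1] = 1 + 1/4·h[0] + 1/12·h[1] + 1/4·h[3] + 1/4·h[4]
  h[3] = 1 + 1/12·h[0] + 1/4·h[1] + 1/4·h[3] + 1/4·h[4]
  h[4] = 1 + 1/12·h[0] + 1/6·h[1] + 1/4·h[3] + 1/4·h[4]
Solving the 4×4 linear system over states ≠ 2 gives exactly h = [543/88, 63/11, 0, 995/176, 911/176] (h[2] = 0 is the target).

h = [6.1705, 5.7273, 0.0000, 5.6534, 5.1761]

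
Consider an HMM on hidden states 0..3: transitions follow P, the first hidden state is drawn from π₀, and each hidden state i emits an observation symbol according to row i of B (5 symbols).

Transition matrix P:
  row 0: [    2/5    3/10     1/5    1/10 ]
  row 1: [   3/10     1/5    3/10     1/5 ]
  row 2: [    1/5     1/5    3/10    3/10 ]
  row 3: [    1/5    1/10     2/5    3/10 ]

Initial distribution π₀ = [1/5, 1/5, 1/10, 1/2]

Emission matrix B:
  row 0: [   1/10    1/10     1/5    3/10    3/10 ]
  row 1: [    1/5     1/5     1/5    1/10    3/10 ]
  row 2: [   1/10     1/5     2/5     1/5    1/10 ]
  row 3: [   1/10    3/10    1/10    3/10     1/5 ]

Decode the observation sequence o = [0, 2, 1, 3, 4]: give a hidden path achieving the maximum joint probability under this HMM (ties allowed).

path = [3, 2, 3, 0, 0]

t=0: δ = [2.000e-02, 4.000e-02, 1.000e-02, 5.000e-02]  (obs o_0=0)
t=1: δ = [2.400e-03, 1.600e-03, 8.000e-03, 1.500e-03]  ψ = [1, 1, 3, 3]  (obs o_1=2)
t=2: δ = [1.600e-04, 3.200e-04, 4.800e-04, 7.200e-04]  ψ = [2, 2, 2, 2]  (obs o_2=1)
t=3: δ = [4.320e-05, 9.600e-06, 5.760e-05, 6.480e-05]  ψ = [3, 2, 3, 3]  (obs o_3=3)
t=4: δ = [5.184e-06, 3.888e-06, 2.592e-06, 3.888e-06]  ψ = [0, 0, 3, 3]  (obs o_4=4)
backtrack: best end state = 0; path = [3, 2, 3, 0, 0]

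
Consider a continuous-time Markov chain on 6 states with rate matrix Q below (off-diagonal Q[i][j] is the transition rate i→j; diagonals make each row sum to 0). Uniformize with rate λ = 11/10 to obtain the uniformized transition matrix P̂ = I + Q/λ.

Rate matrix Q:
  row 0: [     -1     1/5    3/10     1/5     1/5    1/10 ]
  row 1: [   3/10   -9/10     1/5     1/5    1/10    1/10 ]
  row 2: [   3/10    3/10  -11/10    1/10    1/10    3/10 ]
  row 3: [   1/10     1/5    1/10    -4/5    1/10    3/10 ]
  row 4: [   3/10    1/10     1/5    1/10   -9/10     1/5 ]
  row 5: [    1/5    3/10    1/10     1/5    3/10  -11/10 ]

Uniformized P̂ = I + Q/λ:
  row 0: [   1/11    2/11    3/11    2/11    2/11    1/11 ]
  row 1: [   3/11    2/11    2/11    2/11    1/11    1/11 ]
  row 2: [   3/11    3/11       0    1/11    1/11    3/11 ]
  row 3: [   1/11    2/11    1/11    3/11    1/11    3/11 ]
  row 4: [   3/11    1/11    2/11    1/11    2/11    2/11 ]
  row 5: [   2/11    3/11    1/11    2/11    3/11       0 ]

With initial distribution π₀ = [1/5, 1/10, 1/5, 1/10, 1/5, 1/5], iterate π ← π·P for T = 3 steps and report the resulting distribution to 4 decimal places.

π = [0.1934, 0.1948, 0.1441, 0.1700, 0.1488, 0.1489]

t=0: π = [0.2000, 0.1000, 0.2000, 0.1000, 0.2000, 0.2000]
t=1: π = [0.2000, 0.2000, 0.1364, 0.1545, 0.1636, 0.1455]
t=2: π = [0.1950, 0.1926, 0.1479, 0.1686, 0.1504, 0.1455]
t=3: π = [0.1934, 0.1948, 0.1441, 0.1700, 0.1488, 0.1489]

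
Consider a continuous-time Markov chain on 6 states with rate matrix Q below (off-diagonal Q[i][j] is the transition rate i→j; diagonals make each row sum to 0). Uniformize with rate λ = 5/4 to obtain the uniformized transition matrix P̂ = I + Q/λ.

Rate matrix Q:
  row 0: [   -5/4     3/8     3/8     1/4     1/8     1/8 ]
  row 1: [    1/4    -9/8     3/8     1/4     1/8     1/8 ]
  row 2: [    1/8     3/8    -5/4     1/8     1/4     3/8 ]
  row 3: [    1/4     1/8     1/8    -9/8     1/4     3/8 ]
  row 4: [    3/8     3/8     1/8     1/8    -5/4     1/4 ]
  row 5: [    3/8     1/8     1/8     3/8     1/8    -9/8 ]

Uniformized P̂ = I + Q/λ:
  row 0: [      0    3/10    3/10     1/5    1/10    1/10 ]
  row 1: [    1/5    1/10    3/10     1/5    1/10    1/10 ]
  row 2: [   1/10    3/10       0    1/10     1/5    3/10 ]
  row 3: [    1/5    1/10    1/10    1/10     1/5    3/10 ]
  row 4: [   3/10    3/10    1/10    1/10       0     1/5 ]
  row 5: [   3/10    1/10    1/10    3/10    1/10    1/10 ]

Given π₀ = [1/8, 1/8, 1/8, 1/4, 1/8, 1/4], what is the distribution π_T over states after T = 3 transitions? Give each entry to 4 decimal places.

π = [0.1778, 0.1915, 0.1579, 0.1720, 0.1218, 0.1791]

t=0: π = [0.1250, 0.1250, 0.1250, 0.2500, 0.1250, 0.2500]
t=1: π = [0.2000, 0.1750, 0.1375, 0.1750, 0.1250, 0.1875]
t=2: π = [0.1775, 0.1925, 0.1613, 0.1750, 0.1188, 0.1750]
t=3: π = [0.1778, 0.1915, 0.1579, 0.1720, 0.1218, 0.1791]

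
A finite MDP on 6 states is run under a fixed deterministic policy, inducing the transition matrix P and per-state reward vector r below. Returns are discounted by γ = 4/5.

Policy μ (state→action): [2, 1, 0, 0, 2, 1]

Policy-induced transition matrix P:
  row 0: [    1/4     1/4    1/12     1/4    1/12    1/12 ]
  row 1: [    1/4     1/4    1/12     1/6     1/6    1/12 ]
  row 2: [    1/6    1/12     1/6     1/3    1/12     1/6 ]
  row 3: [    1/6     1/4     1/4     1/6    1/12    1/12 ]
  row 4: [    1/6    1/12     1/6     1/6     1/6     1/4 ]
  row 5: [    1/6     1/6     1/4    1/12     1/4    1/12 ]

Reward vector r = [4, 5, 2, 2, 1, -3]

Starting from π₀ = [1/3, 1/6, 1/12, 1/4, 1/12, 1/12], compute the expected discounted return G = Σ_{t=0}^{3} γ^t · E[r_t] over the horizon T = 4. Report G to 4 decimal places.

t=0: π = [0.3333, 0.1667, 0.0833, 0.2500, 0.0833, 0.0833], E[r] = 2.6667, γ^t·E[r] = 2.666667, running G = 2.666667
t=1: π = [0.2083, 0.2153, 0.1528, 0.2014, 0.1181, 0.1042], E[r] = 2.4236, γ^t·E[r] = 1.938889, running G = 4.605556
t=2: π = [0.2020, 0.1962, 0.1568, 0.2008, 0.1285, 0.1157], E[r] = 2.2853, γ^t·E[r] = 1.462593, running G = 6.068148
t=3: π = [0.1998, 0.1928, 0.1599, 0.2000, 0.1297, 0.1178], E[r] = 2.2594, γ^t·E[r] = 1.156790, running G = 7.224938

G = 7.2249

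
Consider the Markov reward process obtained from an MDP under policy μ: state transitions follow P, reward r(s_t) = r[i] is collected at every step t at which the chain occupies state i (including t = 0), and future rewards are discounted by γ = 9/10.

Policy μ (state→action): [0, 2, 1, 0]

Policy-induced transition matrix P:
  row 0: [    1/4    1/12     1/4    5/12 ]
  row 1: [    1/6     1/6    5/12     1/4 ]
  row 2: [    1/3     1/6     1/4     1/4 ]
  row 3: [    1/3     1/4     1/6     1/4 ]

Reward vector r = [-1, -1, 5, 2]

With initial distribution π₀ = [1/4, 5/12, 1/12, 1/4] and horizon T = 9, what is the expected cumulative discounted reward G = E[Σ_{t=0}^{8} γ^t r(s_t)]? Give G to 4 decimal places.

G = 7.7001

t=0: π = [0.2500, 0.4167, 0.0833, 0.2500], E[r] = 0.2500, γ^t·E[r] = 0.250000, running G = 0.250000
t=1: π = [0.2431, 0.1667, 0.2986, 0.2917], E[r] = 1.6667, γ^t·E[r] = 1.500000, running G = 1.750000
t=2: π = [0.2853, 0.1707, 0.2535, 0.2905], E[r] = 1.3924, γ^t·E[r] = 1.127813, running G = 2.877813
t=3: π = [0.2811, 0.1671, 0.2542, 0.2976], E[r] = 1.4181, γ^t·E[r] = 1.033805, running G = 3.911617
t=4: π = [0.2821, 0.1680, 0.2531, 0.2969], E[r] = 1.4089, γ^t·E[r] = 0.924365, running G = 4.835982
t=5: π = [0.2818, 0.1679, 0.2533, 0.2970], E[r] = 1.4106, γ^t·E[r] = 0.832969, running G = 5.668951
t=6: π = [0.2819, 0.1679, 0.2532, 0.2970], E[r] = 1.4103, γ^t·E[r] = 0.749494, running G = 6.418446
t=7: π = [0.2819, 0.1679, 0.2532, 0.2970], E[r] = 1.4104, γ^t·E[r] = 0.674580, running G = 7.093026
t=8: π = [0.2819, 0.1679, 0.2532, 0.2970], E[r] = 1.4104, γ^t·E[r] = 0.607116, running G = 7.700142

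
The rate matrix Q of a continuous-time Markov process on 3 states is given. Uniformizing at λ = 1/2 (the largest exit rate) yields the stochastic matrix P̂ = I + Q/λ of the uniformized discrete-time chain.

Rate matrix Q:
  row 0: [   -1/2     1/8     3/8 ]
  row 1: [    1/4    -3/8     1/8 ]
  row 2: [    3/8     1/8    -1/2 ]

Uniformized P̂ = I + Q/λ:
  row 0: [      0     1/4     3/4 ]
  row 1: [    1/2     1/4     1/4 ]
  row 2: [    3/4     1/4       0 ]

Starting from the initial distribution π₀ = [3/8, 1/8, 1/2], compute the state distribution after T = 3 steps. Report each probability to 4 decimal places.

t=0: π = [0.3750, 0.1250, 0.5000]
t=1: π = [0.4375, 0.2500, 0.3125]
t=2: π = [0.3594, 0.2500, 0.3906]
t=3: π = [0.4180, 0.2500, 0.3320]

π = [0.4180, 0.2500, 0.3320]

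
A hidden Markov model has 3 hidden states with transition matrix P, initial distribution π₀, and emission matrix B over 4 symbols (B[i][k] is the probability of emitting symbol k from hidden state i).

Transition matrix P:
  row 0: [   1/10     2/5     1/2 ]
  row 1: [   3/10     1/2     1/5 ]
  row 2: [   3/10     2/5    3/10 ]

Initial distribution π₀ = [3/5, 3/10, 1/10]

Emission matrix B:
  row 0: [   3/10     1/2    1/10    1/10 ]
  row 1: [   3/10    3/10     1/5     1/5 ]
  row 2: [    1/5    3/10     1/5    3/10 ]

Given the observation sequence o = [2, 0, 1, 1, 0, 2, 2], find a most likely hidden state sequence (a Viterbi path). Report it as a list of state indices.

path = [1, 1, 1, 1, 1, 1, 1]

t=0: δ = [6.000e-02, 6.000e-02, 2.000e-02]  (obs o_0=2)
t=1: δ = [5.400e-03, 9.000e-03, 6.000e-03]  ψ = [1, 1, 0]  (obs o_1=0)
t=2: δ = [1.350e-03, 1.350e-03, 8.100e-04]  ψ = [1, 1, 0]  (obs o_2=1)
t=3: δ = [2.025e-04, 2.025e-04, 2.025e-04]  ψ = [1, 1, 0]  (obs o_3=1)
t=4: δ = [1.822e-05, 3.037e-05, 2.025e-05]  ψ = [1, 1, 0]  (obs o_4=0)
t=5: δ = [9.112e-07, 3.038e-06, 1.822e-06]  ψ = [1, 1, 0]  (obs o_5=2)
t=6: δ = [9.113e-08, 3.038e-07, 1.215e-07]  ψ = [1, 1, 1]  (obs o_6=2)
backtrack: best end state = 1; path = [1, 1, 1, 1, 1, 1, 1]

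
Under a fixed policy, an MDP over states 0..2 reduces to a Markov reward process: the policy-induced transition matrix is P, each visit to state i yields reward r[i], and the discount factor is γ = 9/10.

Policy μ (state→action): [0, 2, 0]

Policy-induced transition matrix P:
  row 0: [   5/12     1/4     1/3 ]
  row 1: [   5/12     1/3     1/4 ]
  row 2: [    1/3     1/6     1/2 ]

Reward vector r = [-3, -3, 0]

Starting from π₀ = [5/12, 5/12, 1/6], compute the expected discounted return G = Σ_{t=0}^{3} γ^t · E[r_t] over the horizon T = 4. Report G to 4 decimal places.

G = -7.2310

t=0: π = [0.4167, 0.4167, 0.1667], E[r] = -2.5000, γ^t·E[r] = -2.500000, running G = -2.500000
t=1: π = [0.4028, 0.2708, 0.3264], E[r] = -2.0208, γ^t·E[r] = -1.818750, running G = -4.318750
t=2: π = [0.3895, 0.2454, 0.3652], E[r] = -1.9045, γ^t·E[r] = -1.542656, running G = -5.861406
t=3: π = [0.3862, 0.2400, 0.3737], E[r] = -1.8788, γ^t·E[r] = -1.369617, running G = -7.231023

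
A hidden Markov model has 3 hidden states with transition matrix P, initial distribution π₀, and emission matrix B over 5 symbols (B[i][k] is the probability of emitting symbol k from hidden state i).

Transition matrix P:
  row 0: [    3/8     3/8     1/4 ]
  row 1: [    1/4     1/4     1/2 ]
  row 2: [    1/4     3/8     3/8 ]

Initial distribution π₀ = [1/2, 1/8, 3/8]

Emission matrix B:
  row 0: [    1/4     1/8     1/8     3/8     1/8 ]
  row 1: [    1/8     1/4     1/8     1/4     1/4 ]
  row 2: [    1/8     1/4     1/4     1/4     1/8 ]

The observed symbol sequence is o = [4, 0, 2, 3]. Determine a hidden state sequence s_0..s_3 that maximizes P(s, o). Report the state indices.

t=0: δ = [6.250e-02, 3.125e-02, 4.688e-02]  (obs o_0=4)
t=1: δ = [5.859e-03, 2.930e-03, 2.197e-03]  ψ = [0, 0, 2]  (obs o_1=0)
t=2: δ = [2.747e-04, 2.747e-04, 3.662e-04]  ψ = [0, 0, 0]  (obs o_2=2)
t=3: δ = [3.862e-05, 3.433e-05, 3.433e-05]  ψ = [0, 2, 1]  (obs o_3=3)
backtrack: best end state = 0; path = [0, 0, 0, 0]

path = [0, 0, 0, 0]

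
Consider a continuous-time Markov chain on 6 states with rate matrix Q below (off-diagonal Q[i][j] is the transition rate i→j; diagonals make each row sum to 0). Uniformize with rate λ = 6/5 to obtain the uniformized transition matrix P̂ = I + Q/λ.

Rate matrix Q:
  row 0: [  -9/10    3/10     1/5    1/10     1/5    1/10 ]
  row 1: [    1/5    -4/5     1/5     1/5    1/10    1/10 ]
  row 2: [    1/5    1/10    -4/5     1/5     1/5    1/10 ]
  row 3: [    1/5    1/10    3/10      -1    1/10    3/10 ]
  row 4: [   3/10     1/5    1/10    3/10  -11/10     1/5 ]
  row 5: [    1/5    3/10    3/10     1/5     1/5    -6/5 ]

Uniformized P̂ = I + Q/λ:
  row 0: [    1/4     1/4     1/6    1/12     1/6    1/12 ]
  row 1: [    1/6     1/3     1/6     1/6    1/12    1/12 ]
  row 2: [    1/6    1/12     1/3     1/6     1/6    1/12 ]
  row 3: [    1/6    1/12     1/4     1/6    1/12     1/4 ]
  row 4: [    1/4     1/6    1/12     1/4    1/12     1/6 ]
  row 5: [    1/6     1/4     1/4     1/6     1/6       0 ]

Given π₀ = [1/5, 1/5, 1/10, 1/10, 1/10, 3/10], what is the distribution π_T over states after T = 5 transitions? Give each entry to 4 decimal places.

π = [0.1933, 0.1929, 0.2146, 0.1611, 0.1266, 0.1114]

t=0: π = [0.2000, 0.2000, 0.1000, 0.1000, 0.1000, 0.3000]
t=1: π = [0.1917, 0.2250, 0.2083, 0.1583, 0.1333, 0.0833]
t=2: π = [0.1938, 0.1965, 0.2104, 0.1618, 0.1236, 0.1139]
t=3: π = [0.1931, 0.1940, 0.2144, 0.1608, 0.1265, 0.1111]
t=4: π = [0.1933, 0.1931, 0.2145, 0.1611, 0.1266, 0.1114]
t=5: π = [0.1933, 0.1929, 0.2146, 0.1611, 0.1266, 0.1114]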